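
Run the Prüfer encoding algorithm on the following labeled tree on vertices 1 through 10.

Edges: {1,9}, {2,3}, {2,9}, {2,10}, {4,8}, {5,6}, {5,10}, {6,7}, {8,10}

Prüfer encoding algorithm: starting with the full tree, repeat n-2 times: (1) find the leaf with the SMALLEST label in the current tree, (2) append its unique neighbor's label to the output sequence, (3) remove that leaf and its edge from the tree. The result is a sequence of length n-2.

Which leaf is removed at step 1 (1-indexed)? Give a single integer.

Answer: 1

Derivation:
Step 1: current leaves = {1,3,4,7}. Remove leaf 1 (neighbor: 9).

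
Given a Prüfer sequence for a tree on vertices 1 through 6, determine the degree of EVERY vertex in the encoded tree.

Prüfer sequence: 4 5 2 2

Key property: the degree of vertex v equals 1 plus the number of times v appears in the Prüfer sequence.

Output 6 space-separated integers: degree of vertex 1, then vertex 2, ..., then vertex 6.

p_1 = 4: count[4] becomes 1
p_2 = 5: count[5] becomes 1
p_3 = 2: count[2] becomes 1
p_4 = 2: count[2] becomes 2
Degrees (1 + count): deg[1]=1+0=1, deg[2]=1+2=3, deg[3]=1+0=1, deg[4]=1+1=2, deg[5]=1+1=2, deg[6]=1+0=1

Answer: 1 3 1 2 2 1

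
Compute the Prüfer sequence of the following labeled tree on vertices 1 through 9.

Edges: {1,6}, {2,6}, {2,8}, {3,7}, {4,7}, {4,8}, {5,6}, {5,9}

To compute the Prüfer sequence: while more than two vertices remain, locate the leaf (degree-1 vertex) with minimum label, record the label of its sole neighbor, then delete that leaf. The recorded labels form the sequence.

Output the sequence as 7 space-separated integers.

Step 1: leaves = {1,3,9}. Remove smallest leaf 1, emit neighbor 6.
Step 2: leaves = {3,9}. Remove smallest leaf 3, emit neighbor 7.
Step 3: leaves = {7,9}. Remove smallest leaf 7, emit neighbor 4.
Step 4: leaves = {4,9}. Remove smallest leaf 4, emit neighbor 8.
Step 5: leaves = {8,9}. Remove smallest leaf 8, emit neighbor 2.
Step 6: leaves = {2,9}. Remove smallest leaf 2, emit neighbor 6.
Step 7: leaves = {6,9}. Remove smallest leaf 6, emit neighbor 5.
Done: 2 vertices remain (5, 9). Sequence = [6 7 4 8 2 6 5]

Answer: 6 7 4 8 2 6 5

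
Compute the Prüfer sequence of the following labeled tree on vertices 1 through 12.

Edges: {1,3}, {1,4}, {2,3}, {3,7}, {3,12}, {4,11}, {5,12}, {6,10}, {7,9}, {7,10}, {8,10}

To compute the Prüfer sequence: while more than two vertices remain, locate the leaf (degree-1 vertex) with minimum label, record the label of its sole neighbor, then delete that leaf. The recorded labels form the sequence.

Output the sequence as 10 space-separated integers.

Step 1: leaves = {2,5,6,8,9,11}. Remove smallest leaf 2, emit neighbor 3.
Step 2: leaves = {5,6,8,9,11}. Remove smallest leaf 5, emit neighbor 12.
Step 3: leaves = {6,8,9,11,12}. Remove smallest leaf 6, emit neighbor 10.
Step 4: leaves = {8,9,11,12}. Remove smallest leaf 8, emit neighbor 10.
Step 5: leaves = {9,10,11,12}. Remove smallest leaf 9, emit neighbor 7.
Step 6: leaves = {10,11,12}. Remove smallest leaf 10, emit neighbor 7.
Step 7: leaves = {7,11,12}. Remove smallest leaf 7, emit neighbor 3.
Step 8: leaves = {11,12}. Remove smallest leaf 11, emit neighbor 4.
Step 9: leaves = {4,12}. Remove smallest leaf 4, emit neighbor 1.
Step 10: leaves = {1,12}. Remove smallest leaf 1, emit neighbor 3.
Done: 2 vertices remain (3, 12). Sequence = [3 12 10 10 7 7 3 4 1 3]

Answer: 3 12 10 10 7 7 3 4 1 3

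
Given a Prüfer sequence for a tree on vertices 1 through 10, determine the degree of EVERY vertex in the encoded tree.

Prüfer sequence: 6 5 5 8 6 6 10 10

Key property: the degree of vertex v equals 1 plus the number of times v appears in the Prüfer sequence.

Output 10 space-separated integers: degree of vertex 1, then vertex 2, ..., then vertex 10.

Answer: 1 1 1 1 3 4 1 2 1 3

Derivation:
p_1 = 6: count[6] becomes 1
p_2 = 5: count[5] becomes 1
p_3 = 5: count[5] becomes 2
p_4 = 8: count[8] becomes 1
p_5 = 6: count[6] becomes 2
p_6 = 6: count[6] becomes 3
p_7 = 10: count[10] becomes 1
p_8 = 10: count[10] becomes 2
Degrees (1 + count): deg[1]=1+0=1, deg[2]=1+0=1, deg[3]=1+0=1, deg[4]=1+0=1, deg[5]=1+2=3, deg[6]=1+3=4, deg[7]=1+0=1, deg[8]=1+1=2, deg[9]=1+0=1, deg[10]=1+2=3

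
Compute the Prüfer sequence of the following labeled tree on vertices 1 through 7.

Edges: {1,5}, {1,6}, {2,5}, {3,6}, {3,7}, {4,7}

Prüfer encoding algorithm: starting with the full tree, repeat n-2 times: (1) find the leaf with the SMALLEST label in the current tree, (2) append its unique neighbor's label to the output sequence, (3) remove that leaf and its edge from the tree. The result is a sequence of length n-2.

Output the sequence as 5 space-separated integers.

Answer: 5 7 1 6 3

Derivation:
Step 1: leaves = {2,4}. Remove smallest leaf 2, emit neighbor 5.
Step 2: leaves = {4,5}. Remove smallest leaf 4, emit neighbor 7.
Step 3: leaves = {5,7}. Remove smallest leaf 5, emit neighbor 1.
Step 4: leaves = {1,7}. Remove smallest leaf 1, emit neighbor 6.
Step 5: leaves = {6,7}. Remove smallest leaf 6, emit neighbor 3.
Done: 2 vertices remain (3, 7). Sequence = [5 7 1 6 3]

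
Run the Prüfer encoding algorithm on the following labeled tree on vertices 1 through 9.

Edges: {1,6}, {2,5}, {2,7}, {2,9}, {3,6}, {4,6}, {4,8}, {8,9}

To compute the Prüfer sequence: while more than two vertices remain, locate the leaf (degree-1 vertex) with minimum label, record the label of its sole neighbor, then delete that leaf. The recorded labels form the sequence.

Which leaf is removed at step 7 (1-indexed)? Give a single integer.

Answer: 2

Derivation:
Step 1: current leaves = {1,3,5,7}. Remove leaf 1 (neighbor: 6).
Step 2: current leaves = {3,5,7}. Remove leaf 3 (neighbor: 6).
Step 3: current leaves = {5,6,7}. Remove leaf 5 (neighbor: 2).
Step 4: current leaves = {6,7}. Remove leaf 6 (neighbor: 4).
Step 5: current leaves = {4,7}. Remove leaf 4 (neighbor: 8).
Step 6: current leaves = {7,8}. Remove leaf 7 (neighbor: 2).
Step 7: current leaves = {2,8}. Remove leaf 2 (neighbor: 9).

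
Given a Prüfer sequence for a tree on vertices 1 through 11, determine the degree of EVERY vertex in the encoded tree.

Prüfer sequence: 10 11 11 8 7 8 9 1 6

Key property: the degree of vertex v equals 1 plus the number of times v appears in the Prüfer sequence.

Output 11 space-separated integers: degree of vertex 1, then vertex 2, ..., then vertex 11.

Answer: 2 1 1 1 1 2 2 3 2 2 3

Derivation:
p_1 = 10: count[10] becomes 1
p_2 = 11: count[11] becomes 1
p_3 = 11: count[11] becomes 2
p_4 = 8: count[8] becomes 1
p_5 = 7: count[7] becomes 1
p_6 = 8: count[8] becomes 2
p_7 = 9: count[9] becomes 1
p_8 = 1: count[1] becomes 1
p_9 = 6: count[6] becomes 1
Degrees (1 + count): deg[1]=1+1=2, deg[2]=1+0=1, deg[3]=1+0=1, deg[4]=1+0=1, deg[5]=1+0=1, deg[6]=1+1=2, deg[7]=1+1=2, deg[8]=1+2=3, deg[9]=1+1=2, deg[10]=1+1=2, deg[11]=1+2=3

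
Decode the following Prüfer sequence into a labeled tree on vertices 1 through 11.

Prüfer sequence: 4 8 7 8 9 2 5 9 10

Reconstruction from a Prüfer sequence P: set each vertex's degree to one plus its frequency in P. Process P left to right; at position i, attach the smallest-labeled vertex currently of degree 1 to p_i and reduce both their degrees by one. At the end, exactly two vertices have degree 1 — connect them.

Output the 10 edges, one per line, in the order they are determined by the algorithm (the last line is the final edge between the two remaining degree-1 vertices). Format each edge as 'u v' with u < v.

Initial degrees: {1:1, 2:2, 3:1, 4:2, 5:2, 6:1, 7:2, 8:3, 9:3, 10:2, 11:1}
Step 1: smallest deg-1 vertex = 1, p_1 = 4. Add edge {1,4}. Now deg[1]=0, deg[4]=1.
Step 2: smallest deg-1 vertex = 3, p_2 = 8. Add edge {3,8}. Now deg[3]=0, deg[8]=2.
Step 3: smallest deg-1 vertex = 4, p_3 = 7. Add edge {4,7}. Now deg[4]=0, deg[7]=1.
Step 4: smallest deg-1 vertex = 6, p_4 = 8. Add edge {6,8}. Now deg[6]=0, deg[8]=1.
Step 5: smallest deg-1 vertex = 7, p_5 = 9. Add edge {7,9}. Now deg[7]=0, deg[9]=2.
Step 6: smallest deg-1 vertex = 8, p_6 = 2. Add edge {2,8}. Now deg[8]=0, deg[2]=1.
Step 7: smallest deg-1 vertex = 2, p_7 = 5. Add edge {2,5}. Now deg[2]=0, deg[5]=1.
Step 8: smallest deg-1 vertex = 5, p_8 = 9. Add edge {5,9}. Now deg[5]=0, deg[9]=1.
Step 9: smallest deg-1 vertex = 9, p_9 = 10. Add edge {9,10}. Now deg[9]=0, deg[10]=1.
Final: two remaining deg-1 vertices are 10, 11. Add edge {10,11}.

Answer: 1 4
3 8
4 7
6 8
7 9
2 8
2 5
5 9
9 10
10 11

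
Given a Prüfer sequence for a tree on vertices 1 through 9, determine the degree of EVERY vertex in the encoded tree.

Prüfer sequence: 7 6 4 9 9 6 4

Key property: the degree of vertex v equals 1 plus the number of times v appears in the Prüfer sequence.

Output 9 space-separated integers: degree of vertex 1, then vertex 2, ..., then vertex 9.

p_1 = 7: count[7] becomes 1
p_2 = 6: count[6] becomes 1
p_3 = 4: count[4] becomes 1
p_4 = 9: count[9] becomes 1
p_5 = 9: count[9] becomes 2
p_6 = 6: count[6] becomes 2
p_7 = 4: count[4] becomes 2
Degrees (1 + count): deg[1]=1+0=1, deg[2]=1+0=1, deg[3]=1+0=1, deg[4]=1+2=3, deg[5]=1+0=1, deg[6]=1+2=3, deg[7]=1+1=2, deg[8]=1+0=1, deg[9]=1+2=3

Answer: 1 1 1 3 1 3 2 1 3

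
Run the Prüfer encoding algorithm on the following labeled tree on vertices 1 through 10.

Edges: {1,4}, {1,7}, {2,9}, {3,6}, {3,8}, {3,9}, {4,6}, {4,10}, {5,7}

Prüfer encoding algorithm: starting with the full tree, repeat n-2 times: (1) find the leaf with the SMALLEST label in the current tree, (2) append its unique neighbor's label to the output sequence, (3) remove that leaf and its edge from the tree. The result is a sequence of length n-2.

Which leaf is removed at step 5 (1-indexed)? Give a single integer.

Answer: 8

Derivation:
Step 1: current leaves = {2,5,8,10}. Remove leaf 2 (neighbor: 9).
Step 2: current leaves = {5,8,9,10}. Remove leaf 5 (neighbor: 7).
Step 3: current leaves = {7,8,9,10}. Remove leaf 7 (neighbor: 1).
Step 4: current leaves = {1,8,9,10}. Remove leaf 1 (neighbor: 4).
Step 5: current leaves = {8,9,10}. Remove leaf 8 (neighbor: 3).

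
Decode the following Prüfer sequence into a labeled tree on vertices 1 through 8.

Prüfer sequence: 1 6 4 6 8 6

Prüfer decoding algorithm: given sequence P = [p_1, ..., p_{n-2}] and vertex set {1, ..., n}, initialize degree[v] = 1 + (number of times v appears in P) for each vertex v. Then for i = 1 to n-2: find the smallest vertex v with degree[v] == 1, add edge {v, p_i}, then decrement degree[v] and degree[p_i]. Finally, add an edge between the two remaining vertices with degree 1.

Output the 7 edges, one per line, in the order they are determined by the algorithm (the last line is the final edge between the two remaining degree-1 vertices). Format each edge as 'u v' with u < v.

Answer: 1 2
1 6
3 4
4 6
5 8
6 7
6 8

Derivation:
Initial degrees: {1:2, 2:1, 3:1, 4:2, 5:1, 6:4, 7:1, 8:2}
Step 1: smallest deg-1 vertex = 2, p_1 = 1. Add edge {1,2}. Now deg[2]=0, deg[1]=1.
Step 2: smallest deg-1 vertex = 1, p_2 = 6. Add edge {1,6}. Now deg[1]=0, deg[6]=3.
Step 3: smallest deg-1 vertex = 3, p_3 = 4. Add edge {3,4}. Now deg[3]=0, deg[4]=1.
Step 4: smallest deg-1 vertex = 4, p_4 = 6. Add edge {4,6}. Now deg[4]=0, deg[6]=2.
Step 5: smallest deg-1 vertex = 5, p_5 = 8. Add edge {5,8}. Now deg[5]=0, deg[8]=1.
Step 6: smallest deg-1 vertex = 7, p_6 = 6. Add edge {6,7}. Now deg[7]=0, deg[6]=1.
Final: two remaining deg-1 vertices are 6, 8. Add edge {6,8}.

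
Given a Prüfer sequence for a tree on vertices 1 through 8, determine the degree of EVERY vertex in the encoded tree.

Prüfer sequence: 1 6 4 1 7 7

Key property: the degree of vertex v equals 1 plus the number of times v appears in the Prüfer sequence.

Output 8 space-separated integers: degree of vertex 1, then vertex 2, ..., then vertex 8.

p_1 = 1: count[1] becomes 1
p_2 = 6: count[6] becomes 1
p_3 = 4: count[4] becomes 1
p_4 = 1: count[1] becomes 2
p_5 = 7: count[7] becomes 1
p_6 = 7: count[7] becomes 2
Degrees (1 + count): deg[1]=1+2=3, deg[2]=1+0=1, deg[3]=1+0=1, deg[4]=1+1=2, deg[5]=1+0=1, deg[6]=1+1=2, deg[7]=1+2=3, deg[8]=1+0=1

Answer: 3 1 1 2 1 2 3 1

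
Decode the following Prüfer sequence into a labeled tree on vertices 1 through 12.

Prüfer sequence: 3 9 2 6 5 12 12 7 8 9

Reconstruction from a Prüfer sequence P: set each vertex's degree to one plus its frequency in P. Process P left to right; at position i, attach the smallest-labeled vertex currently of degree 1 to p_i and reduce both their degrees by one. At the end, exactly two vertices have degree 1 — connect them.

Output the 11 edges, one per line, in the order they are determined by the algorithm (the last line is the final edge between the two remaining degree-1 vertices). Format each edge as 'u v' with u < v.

Initial degrees: {1:1, 2:2, 3:2, 4:1, 5:2, 6:2, 7:2, 8:2, 9:3, 10:1, 11:1, 12:3}
Step 1: smallest deg-1 vertex = 1, p_1 = 3. Add edge {1,3}. Now deg[1]=0, deg[3]=1.
Step 2: smallest deg-1 vertex = 3, p_2 = 9. Add edge {3,9}. Now deg[3]=0, deg[9]=2.
Step 3: smallest deg-1 vertex = 4, p_3 = 2. Add edge {2,4}. Now deg[4]=0, deg[2]=1.
Step 4: smallest deg-1 vertex = 2, p_4 = 6. Add edge {2,6}. Now deg[2]=0, deg[6]=1.
Step 5: smallest deg-1 vertex = 6, p_5 = 5. Add edge {5,6}. Now deg[6]=0, deg[5]=1.
Step 6: smallest deg-1 vertex = 5, p_6 = 12. Add edge {5,12}. Now deg[5]=0, deg[12]=2.
Step 7: smallest deg-1 vertex = 10, p_7 = 12. Add edge {10,12}. Now deg[10]=0, deg[12]=1.
Step 8: smallest deg-1 vertex = 11, p_8 = 7. Add edge {7,11}. Now deg[11]=0, deg[7]=1.
Step 9: smallest deg-1 vertex = 7, p_9 = 8. Add edge {7,8}. Now deg[7]=0, deg[8]=1.
Step 10: smallest deg-1 vertex = 8, p_10 = 9. Add edge {8,9}. Now deg[8]=0, deg[9]=1.
Final: two remaining deg-1 vertices are 9, 12. Add edge {9,12}.

Answer: 1 3
3 9
2 4
2 6
5 6
5 12
10 12
7 11
7 8
8 9
9 12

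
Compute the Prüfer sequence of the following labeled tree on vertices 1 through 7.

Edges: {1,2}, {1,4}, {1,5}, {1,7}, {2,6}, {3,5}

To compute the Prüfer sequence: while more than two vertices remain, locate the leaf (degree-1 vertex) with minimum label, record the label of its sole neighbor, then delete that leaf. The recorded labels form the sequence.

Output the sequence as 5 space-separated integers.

Answer: 5 1 1 2 1

Derivation:
Step 1: leaves = {3,4,6,7}. Remove smallest leaf 3, emit neighbor 5.
Step 2: leaves = {4,5,6,7}. Remove smallest leaf 4, emit neighbor 1.
Step 3: leaves = {5,6,7}. Remove smallest leaf 5, emit neighbor 1.
Step 4: leaves = {6,7}. Remove smallest leaf 6, emit neighbor 2.
Step 5: leaves = {2,7}. Remove smallest leaf 2, emit neighbor 1.
Done: 2 vertices remain (1, 7). Sequence = [5 1 1 2 1]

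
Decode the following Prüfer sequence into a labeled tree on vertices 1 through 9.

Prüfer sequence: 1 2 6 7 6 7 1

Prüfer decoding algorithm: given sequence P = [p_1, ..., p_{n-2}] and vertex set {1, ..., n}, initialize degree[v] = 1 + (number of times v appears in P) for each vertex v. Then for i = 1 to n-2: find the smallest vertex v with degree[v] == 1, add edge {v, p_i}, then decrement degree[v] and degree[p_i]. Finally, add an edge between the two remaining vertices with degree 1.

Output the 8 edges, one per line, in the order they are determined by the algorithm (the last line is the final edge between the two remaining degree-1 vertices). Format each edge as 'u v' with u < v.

Initial degrees: {1:3, 2:2, 3:1, 4:1, 5:1, 6:3, 7:3, 8:1, 9:1}
Step 1: smallest deg-1 vertex = 3, p_1 = 1. Add edge {1,3}. Now deg[3]=0, deg[1]=2.
Step 2: smallest deg-1 vertex = 4, p_2 = 2. Add edge {2,4}. Now deg[4]=0, deg[2]=1.
Step 3: smallest deg-1 vertex = 2, p_3 = 6. Add edge {2,6}. Now deg[2]=0, deg[6]=2.
Step 4: smallest deg-1 vertex = 5, p_4 = 7. Add edge {5,7}. Now deg[5]=0, deg[7]=2.
Step 5: smallest deg-1 vertex = 8, p_5 = 6. Add edge {6,8}. Now deg[8]=0, deg[6]=1.
Step 6: smallest deg-1 vertex = 6, p_6 = 7. Add edge {6,7}. Now deg[6]=0, deg[7]=1.
Step 7: smallest deg-1 vertex = 7, p_7 = 1. Add edge {1,7}. Now deg[7]=0, deg[1]=1.
Final: two remaining deg-1 vertices are 1, 9. Add edge {1,9}.

Answer: 1 3
2 4
2 6
5 7
6 8
6 7
1 7
1 9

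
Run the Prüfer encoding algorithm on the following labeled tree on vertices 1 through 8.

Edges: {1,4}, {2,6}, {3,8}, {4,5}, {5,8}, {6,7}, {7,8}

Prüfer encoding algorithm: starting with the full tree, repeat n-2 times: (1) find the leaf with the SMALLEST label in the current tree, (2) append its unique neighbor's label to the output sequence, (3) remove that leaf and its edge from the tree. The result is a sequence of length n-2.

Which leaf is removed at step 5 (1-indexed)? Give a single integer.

Answer: 5

Derivation:
Step 1: current leaves = {1,2,3}. Remove leaf 1 (neighbor: 4).
Step 2: current leaves = {2,3,4}. Remove leaf 2 (neighbor: 6).
Step 3: current leaves = {3,4,6}. Remove leaf 3 (neighbor: 8).
Step 4: current leaves = {4,6}. Remove leaf 4 (neighbor: 5).
Step 5: current leaves = {5,6}. Remove leaf 5 (neighbor: 8).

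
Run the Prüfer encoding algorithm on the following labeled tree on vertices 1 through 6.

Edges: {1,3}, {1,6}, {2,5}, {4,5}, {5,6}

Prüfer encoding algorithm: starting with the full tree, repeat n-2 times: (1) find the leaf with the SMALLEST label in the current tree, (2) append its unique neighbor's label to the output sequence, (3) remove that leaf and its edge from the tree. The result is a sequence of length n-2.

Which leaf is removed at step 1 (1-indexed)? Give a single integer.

Answer: 2

Derivation:
Step 1: current leaves = {2,3,4}. Remove leaf 2 (neighbor: 5).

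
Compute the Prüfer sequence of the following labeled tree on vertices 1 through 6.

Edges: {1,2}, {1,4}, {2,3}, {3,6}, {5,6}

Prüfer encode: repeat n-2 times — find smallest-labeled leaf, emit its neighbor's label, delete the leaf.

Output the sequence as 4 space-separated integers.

Answer: 1 2 3 6

Derivation:
Step 1: leaves = {4,5}. Remove smallest leaf 4, emit neighbor 1.
Step 2: leaves = {1,5}. Remove smallest leaf 1, emit neighbor 2.
Step 3: leaves = {2,5}. Remove smallest leaf 2, emit neighbor 3.
Step 4: leaves = {3,5}. Remove smallest leaf 3, emit neighbor 6.
Done: 2 vertices remain (5, 6). Sequence = [1 2 3 6]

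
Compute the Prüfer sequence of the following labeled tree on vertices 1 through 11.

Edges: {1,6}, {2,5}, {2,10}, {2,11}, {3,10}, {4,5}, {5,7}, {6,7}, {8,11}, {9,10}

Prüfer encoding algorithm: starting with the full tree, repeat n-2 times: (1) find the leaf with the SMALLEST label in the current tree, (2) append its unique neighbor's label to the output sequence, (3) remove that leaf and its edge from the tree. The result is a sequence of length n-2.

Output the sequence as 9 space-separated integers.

Answer: 6 10 5 7 5 2 11 10 2

Derivation:
Step 1: leaves = {1,3,4,8,9}. Remove smallest leaf 1, emit neighbor 6.
Step 2: leaves = {3,4,6,8,9}. Remove smallest leaf 3, emit neighbor 10.
Step 3: leaves = {4,6,8,9}. Remove smallest leaf 4, emit neighbor 5.
Step 4: leaves = {6,8,9}. Remove smallest leaf 6, emit neighbor 7.
Step 5: leaves = {7,8,9}. Remove smallest leaf 7, emit neighbor 5.
Step 6: leaves = {5,8,9}. Remove smallest leaf 5, emit neighbor 2.
Step 7: leaves = {8,9}. Remove smallest leaf 8, emit neighbor 11.
Step 8: leaves = {9,11}. Remove smallest leaf 9, emit neighbor 10.
Step 9: leaves = {10,11}. Remove smallest leaf 10, emit neighbor 2.
Done: 2 vertices remain (2, 11). Sequence = [6 10 5 7 5 2 11 10 2]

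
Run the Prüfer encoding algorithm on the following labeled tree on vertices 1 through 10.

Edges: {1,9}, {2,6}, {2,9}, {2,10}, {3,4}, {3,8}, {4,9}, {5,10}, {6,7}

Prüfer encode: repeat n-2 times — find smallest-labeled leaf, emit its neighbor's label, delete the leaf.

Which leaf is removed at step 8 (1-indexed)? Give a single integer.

Answer: 9

Derivation:
Step 1: current leaves = {1,5,7,8}. Remove leaf 1 (neighbor: 9).
Step 2: current leaves = {5,7,8}. Remove leaf 5 (neighbor: 10).
Step 3: current leaves = {7,8,10}. Remove leaf 7 (neighbor: 6).
Step 4: current leaves = {6,8,10}. Remove leaf 6 (neighbor: 2).
Step 5: current leaves = {8,10}. Remove leaf 8 (neighbor: 3).
Step 6: current leaves = {3,10}. Remove leaf 3 (neighbor: 4).
Step 7: current leaves = {4,10}. Remove leaf 4 (neighbor: 9).
Step 8: current leaves = {9,10}. Remove leaf 9 (neighbor: 2).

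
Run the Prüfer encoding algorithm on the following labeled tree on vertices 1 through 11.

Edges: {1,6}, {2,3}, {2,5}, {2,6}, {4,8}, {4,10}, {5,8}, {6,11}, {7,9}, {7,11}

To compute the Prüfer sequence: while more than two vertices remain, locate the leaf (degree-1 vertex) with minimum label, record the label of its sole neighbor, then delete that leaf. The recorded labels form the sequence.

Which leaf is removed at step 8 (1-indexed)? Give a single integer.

Answer: 5

Derivation:
Step 1: current leaves = {1,3,9,10}. Remove leaf 1 (neighbor: 6).
Step 2: current leaves = {3,9,10}. Remove leaf 3 (neighbor: 2).
Step 3: current leaves = {9,10}. Remove leaf 9 (neighbor: 7).
Step 4: current leaves = {7,10}. Remove leaf 7 (neighbor: 11).
Step 5: current leaves = {10,11}. Remove leaf 10 (neighbor: 4).
Step 6: current leaves = {4,11}. Remove leaf 4 (neighbor: 8).
Step 7: current leaves = {8,11}. Remove leaf 8 (neighbor: 5).
Step 8: current leaves = {5,11}. Remove leaf 5 (neighbor: 2).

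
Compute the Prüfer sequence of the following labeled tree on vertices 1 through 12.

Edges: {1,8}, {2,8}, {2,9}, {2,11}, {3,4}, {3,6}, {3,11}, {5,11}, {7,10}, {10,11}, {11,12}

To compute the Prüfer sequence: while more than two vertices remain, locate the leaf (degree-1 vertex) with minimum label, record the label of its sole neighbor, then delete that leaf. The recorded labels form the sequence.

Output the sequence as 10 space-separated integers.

Step 1: leaves = {1,4,5,6,7,9,12}. Remove smallest leaf 1, emit neighbor 8.
Step 2: leaves = {4,5,6,7,8,9,12}. Remove smallest leaf 4, emit neighbor 3.
Step 3: leaves = {5,6,7,8,9,12}. Remove smallest leaf 5, emit neighbor 11.
Step 4: leaves = {6,7,8,9,12}. Remove smallest leaf 6, emit neighbor 3.
Step 5: leaves = {3,7,8,9,12}. Remove smallest leaf 3, emit neighbor 11.
Step 6: leaves = {7,8,9,12}. Remove smallest leaf 7, emit neighbor 10.
Step 7: leaves = {8,9,10,12}. Remove smallest leaf 8, emit neighbor 2.
Step 8: leaves = {9,10,12}. Remove smallest leaf 9, emit neighbor 2.
Step 9: leaves = {2,10,12}. Remove smallest leaf 2, emit neighbor 11.
Step 10: leaves = {10,12}. Remove smallest leaf 10, emit neighbor 11.
Done: 2 vertices remain (11, 12). Sequence = [8 3 11 3 11 10 2 2 11 11]

Answer: 8 3 11 3 11 10 2 2 11 11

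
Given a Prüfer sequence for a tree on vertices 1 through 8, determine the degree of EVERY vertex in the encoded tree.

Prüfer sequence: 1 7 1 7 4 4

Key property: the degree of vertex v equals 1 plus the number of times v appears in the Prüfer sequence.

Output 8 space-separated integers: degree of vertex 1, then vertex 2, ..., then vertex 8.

p_1 = 1: count[1] becomes 1
p_2 = 7: count[7] becomes 1
p_3 = 1: count[1] becomes 2
p_4 = 7: count[7] becomes 2
p_5 = 4: count[4] becomes 1
p_6 = 4: count[4] becomes 2
Degrees (1 + count): deg[1]=1+2=3, deg[2]=1+0=1, deg[3]=1+0=1, deg[4]=1+2=3, deg[5]=1+0=1, deg[6]=1+0=1, deg[7]=1+2=3, deg[8]=1+0=1

Answer: 3 1 1 3 1 1 3 1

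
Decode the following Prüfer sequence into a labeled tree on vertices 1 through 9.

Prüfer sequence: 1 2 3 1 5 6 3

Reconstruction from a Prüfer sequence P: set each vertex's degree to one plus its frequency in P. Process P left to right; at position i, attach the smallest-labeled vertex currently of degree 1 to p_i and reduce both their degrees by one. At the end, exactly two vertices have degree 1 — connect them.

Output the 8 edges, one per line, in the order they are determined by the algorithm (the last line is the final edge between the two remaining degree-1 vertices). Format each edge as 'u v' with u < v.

Initial degrees: {1:3, 2:2, 3:3, 4:1, 5:2, 6:2, 7:1, 8:1, 9:1}
Step 1: smallest deg-1 vertex = 4, p_1 = 1. Add edge {1,4}. Now deg[4]=0, deg[1]=2.
Step 2: smallest deg-1 vertex = 7, p_2 = 2. Add edge {2,7}. Now deg[7]=0, deg[2]=1.
Step 3: smallest deg-1 vertex = 2, p_3 = 3. Add edge {2,3}. Now deg[2]=0, deg[3]=2.
Step 4: smallest deg-1 vertex = 8, p_4 = 1. Add edge {1,8}. Now deg[8]=0, deg[1]=1.
Step 5: smallest deg-1 vertex = 1, p_5 = 5. Add edge {1,5}. Now deg[1]=0, deg[5]=1.
Step 6: smallest deg-1 vertex = 5, p_6 = 6. Add edge {5,6}. Now deg[5]=0, deg[6]=1.
Step 7: smallest deg-1 vertex = 6, p_7 = 3. Add edge {3,6}. Now deg[6]=0, deg[3]=1.
Final: two remaining deg-1 vertices are 3, 9. Add edge {3,9}.

Answer: 1 4
2 7
2 3
1 8
1 5
5 6
3 6
3 9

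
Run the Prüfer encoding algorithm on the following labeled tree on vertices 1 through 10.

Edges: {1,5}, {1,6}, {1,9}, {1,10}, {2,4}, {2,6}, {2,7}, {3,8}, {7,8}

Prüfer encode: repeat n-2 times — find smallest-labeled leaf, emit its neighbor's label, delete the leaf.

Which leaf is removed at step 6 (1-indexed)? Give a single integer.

Answer: 2

Derivation:
Step 1: current leaves = {3,4,5,9,10}. Remove leaf 3 (neighbor: 8).
Step 2: current leaves = {4,5,8,9,10}. Remove leaf 4 (neighbor: 2).
Step 3: current leaves = {5,8,9,10}. Remove leaf 5 (neighbor: 1).
Step 4: current leaves = {8,9,10}. Remove leaf 8 (neighbor: 7).
Step 5: current leaves = {7,9,10}. Remove leaf 7 (neighbor: 2).
Step 6: current leaves = {2,9,10}. Remove leaf 2 (neighbor: 6).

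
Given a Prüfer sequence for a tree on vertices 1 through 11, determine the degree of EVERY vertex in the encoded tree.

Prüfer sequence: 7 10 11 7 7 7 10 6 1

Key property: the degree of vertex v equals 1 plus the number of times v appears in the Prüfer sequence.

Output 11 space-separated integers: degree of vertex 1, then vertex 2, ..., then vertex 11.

p_1 = 7: count[7] becomes 1
p_2 = 10: count[10] becomes 1
p_3 = 11: count[11] becomes 1
p_4 = 7: count[7] becomes 2
p_5 = 7: count[7] becomes 3
p_6 = 7: count[7] becomes 4
p_7 = 10: count[10] becomes 2
p_8 = 6: count[6] becomes 1
p_9 = 1: count[1] becomes 1
Degrees (1 + count): deg[1]=1+1=2, deg[2]=1+0=1, deg[3]=1+0=1, deg[4]=1+0=1, deg[5]=1+0=1, deg[6]=1+1=2, deg[7]=1+4=5, deg[8]=1+0=1, deg[9]=1+0=1, deg[10]=1+2=3, deg[11]=1+1=2

Answer: 2 1 1 1 1 2 5 1 1 3 2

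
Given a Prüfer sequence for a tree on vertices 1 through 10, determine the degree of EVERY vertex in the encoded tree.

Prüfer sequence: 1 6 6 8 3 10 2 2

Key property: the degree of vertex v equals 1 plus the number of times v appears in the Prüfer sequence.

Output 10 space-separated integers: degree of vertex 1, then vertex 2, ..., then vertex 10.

Answer: 2 3 2 1 1 3 1 2 1 2

Derivation:
p_1 = 1: count[1] becomes 1
p_2 = 6: count[6] becomes 1
p_3 = 6: count[6] becomes 2
p_4 = 8: count[8] becomes 1
p_5 = 3: count[3] becomes 1
p_6 = 10: count[10] becomes 1
p_7 = 2: count[2] becomes 1
p_8 = 2: count[2] becomes 2
Degrees (1 + count): deg[1]=1+1=2, deg[2]=1+2=3, deg[3]=1+1=2, deg[4]=1+0=1, deg[5]=1+0=1, deg[6]=1+2=3, deg[7]=1+0=1, deg[8]=1+1=2, deg[9]=1+0=1, deg[10]=1+1=2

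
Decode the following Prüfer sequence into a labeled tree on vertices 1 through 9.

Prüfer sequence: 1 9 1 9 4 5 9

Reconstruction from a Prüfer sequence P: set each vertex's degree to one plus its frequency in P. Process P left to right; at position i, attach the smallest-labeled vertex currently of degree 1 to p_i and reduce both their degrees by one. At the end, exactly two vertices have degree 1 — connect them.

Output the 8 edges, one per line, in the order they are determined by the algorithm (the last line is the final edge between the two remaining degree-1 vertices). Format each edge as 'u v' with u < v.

Answer: 1 2
3 9
1 6
1 9
4 7
4 5
5 9
8 9

Derivation:
Initial degrees: {1:3, 2:1, 3:1, 4:2, 5:2, 6:1, 7:1, 8:1, 9:4}
Step 1: smallest deg-1 vertex = 2, p_1 = 1. Add edge {1,2}. Now deg[2]=0, deg[1]=2.
Step 2: smallest deg-1 vertex = 3, p_2 = 9. Add edge {3,9}. Now deg[3]=0, deg[9]=3.
Step 3: smallest deg-1 vertex = 6, p_3 = 1. Add edge {1,6}. Now deg[6]=0, deg[1]=1.
Step 4: smallest deg-1 vertex = 1, p_4 = 9. Add edge {1,9}. Now deg[1]=0, deg[9]=2.
Step 5: smallest deg-1 vertex = 7, p_5 = 4. Add edge {4,7}. Now deg[7]=0, deg[4]=1.
Step 6: smallest deg-1 vertex = 4, p_6 = 5. Add edge {4,5}. Now deg[4]=0, deg[5]=1.
Step 7: smallest deg-1 vertex = 5, p_7 = 9. Add edge {5,9}. Now deg[5]=0, deg[9]=1.
Final: two remaining deg-1 vertices are 8, 9. Add edge {8,9}.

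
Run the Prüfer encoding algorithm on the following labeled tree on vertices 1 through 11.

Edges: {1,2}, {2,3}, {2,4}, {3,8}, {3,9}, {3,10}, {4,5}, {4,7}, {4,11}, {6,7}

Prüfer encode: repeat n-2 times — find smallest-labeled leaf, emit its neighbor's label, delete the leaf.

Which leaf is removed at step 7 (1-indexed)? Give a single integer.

Step 1: current leaves = {1,5,6,8,9,10,11}. Remove leaf 1 (neighbor: 2).
Step 2: current leaves = {5,6,8,9,10,11}. Remove leaf 5 (neighbor: 4).
Step 3: current leaves = {6,8,9,10,11}. Remove leaf 6 (neighbor: 7).
Step 4: current leaves = {7,8,9,10,11}. Remove leaf 7 (neighbor: 4).
Step 5: current leaves = {8,9,10,11}. Remove leaf 8 (neighbor: 3).
Step 6: current leaves = {9,10,11}. Remove leaf 9 (neighbor: 3).
Step 7: current leaves = {10,11}. Remove leaf 10 (neighbor: 3).

Answer: 10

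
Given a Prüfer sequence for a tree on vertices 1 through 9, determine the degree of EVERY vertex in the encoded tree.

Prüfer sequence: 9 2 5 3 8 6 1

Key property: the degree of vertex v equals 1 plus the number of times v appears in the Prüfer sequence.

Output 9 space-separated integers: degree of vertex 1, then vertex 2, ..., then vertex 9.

p_1 = 9: count[9] becomes 1
p_2 = 2: count[2] becomes 1
p_3 = 5: count[5] becomes 1
p_4 = 3: count[3] becomes 1
p_5 = 8: count[8] becomes 1
p_6 = 6: count[6] becomes 1
p_7 = 1: count[1] becomes 1
Degrees (1 + count): deg[1]=1+1=2, deg[2]=1+1=2, deg[3]=1+1=2, deg[4]=1+0=1, deg[5]=1+1=2, deg[6]=1+1=2, deg[7]=1+0=1, deg[8]=1+1=2, deg[9]=1+1=2

Answer: 2 2 2 1 2 2 1 2 2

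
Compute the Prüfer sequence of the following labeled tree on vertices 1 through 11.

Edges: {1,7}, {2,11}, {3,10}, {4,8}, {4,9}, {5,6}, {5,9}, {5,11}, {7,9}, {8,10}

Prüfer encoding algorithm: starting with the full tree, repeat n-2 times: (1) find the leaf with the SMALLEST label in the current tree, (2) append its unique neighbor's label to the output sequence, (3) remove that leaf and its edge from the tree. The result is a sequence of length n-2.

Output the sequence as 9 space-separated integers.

Step 1: leaves = {1,2,3,6}. Remove smallest leaf 1, emit neighbor 7.
Step 2: leaves = {2,3,6,7}. Remove smallest leaf 2, emit neighbor 11.
Step 3: leaves = {3,6,7,11}. Remove smallest leaf 3, emit neighbor 10.
Step 4: leaves = {6,7,10,11}. Remove smallest leaf 6, emit neighbor 5.
Step 5: leaves = {7,10,11}. Remove smallest leaf 7, emit neighbor 9.
Step 6: leaves = {10,11}. Remove smallest leaf 10, emit neighbor 8.
Step 7: leaves = {8,11}. Remove smallest leaf 8, emit neighbor 4.
Step 8: leaves = {4,11}. Remove smallest leaf 4, emit neighbor 9.
Step 9: leaves = {9,11}. Remove smallest leaf 9, emit neighbor 5.
Done: 2 vertices remain (5, 11). Sequence = [7 11 10 5 9 8 4 9 5]

Answer: 7 11 10 5 9 8 4 9 5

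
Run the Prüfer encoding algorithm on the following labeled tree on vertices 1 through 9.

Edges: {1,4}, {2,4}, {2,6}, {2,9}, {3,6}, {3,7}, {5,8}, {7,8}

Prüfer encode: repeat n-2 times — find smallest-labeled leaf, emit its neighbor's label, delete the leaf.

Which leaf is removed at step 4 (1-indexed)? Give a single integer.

Step 1: current leaves = {1,5,9}. Remove leaf 1 (neighbor: 4).
Step 2: current leaves = {4,5,9}. Remove leaf 4 (neighbor: 2).
Step 3: current leaves = {5,9}. Remove leaf 5 (neighbor: 8).
Step 4: current leaves = {8,9}. Remove leaf 8 (neighbor: 7).

Answer: 8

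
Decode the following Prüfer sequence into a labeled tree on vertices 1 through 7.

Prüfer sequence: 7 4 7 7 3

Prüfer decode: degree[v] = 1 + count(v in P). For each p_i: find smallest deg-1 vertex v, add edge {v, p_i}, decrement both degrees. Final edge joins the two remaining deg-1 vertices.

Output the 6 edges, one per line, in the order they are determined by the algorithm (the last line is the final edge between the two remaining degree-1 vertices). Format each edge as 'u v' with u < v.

Answer: 1 7
2 4
4 7
5 7
3 6
3 7

Derivation:
Initial degrees: {1:1, 2:1, 3:2, 4:2, 5:1, 6:1, 7:4}
Step 1: smallest deg-1 vertex = 1, p_1 = 7. Add edge {1,7}. Now deg[1]=0, deg[7]=3.
Step 2: smallest deg-1 vertex = 2, p_2 = 4. Add edge {2,4}. Now deg[2]=0, deg[4]=1.
Step 3: smallest deg-1 vertex = 4, p_3 = 7. Add edge {4,7}. Now deg[4]=0, deg[7]=2.
Step 4: smallest deg-1 vertex = 5, p_4 = 7. Add edge {5,7}. Now deg[5]=0, deg[7]=1.
Step 5: smallest deg-1 vertex = 6, p_5 = 3. Add edge {3,6}. Now deg[6]=0, deg[3]=1.
Final: two remaining deg-1 vertices are 3, 7. Add edge {3,7}.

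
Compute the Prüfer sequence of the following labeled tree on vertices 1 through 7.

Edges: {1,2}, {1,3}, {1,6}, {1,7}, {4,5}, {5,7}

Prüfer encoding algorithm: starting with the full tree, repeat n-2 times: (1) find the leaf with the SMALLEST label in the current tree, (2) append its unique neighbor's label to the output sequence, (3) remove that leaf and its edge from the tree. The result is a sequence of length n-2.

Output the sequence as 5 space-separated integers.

Answer: 1 1 5 7 1

Derivation:
Step 1: leaves = {2,3,4,6}. Remove smallest leaf 2, emit neighbor 1.
Step 2: leaves = {3,4,6}. Remove smallest leaf 3, emit neighbor 1.
Step 3: leaves = {4,6}. Remove smallest leaf 4, emit neighbor 5.
Step 4: leaves = {5,6}. Remove smallest leaf 5, emit neighbor 7.
Step 5: leaves = {6,7}. Remove smallest leaf 6, emit neighbor 1.
Done: 2 vertices remain (1, 7). Sequence = [1 1 5 7 1]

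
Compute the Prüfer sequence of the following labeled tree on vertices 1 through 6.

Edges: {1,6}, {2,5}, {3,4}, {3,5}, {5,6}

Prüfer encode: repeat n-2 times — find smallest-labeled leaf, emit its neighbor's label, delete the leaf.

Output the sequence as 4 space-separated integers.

Step 1: leaves = {1,2,4}. Remove smallest leaf 1, emit neighbor 6.
Step 2: leaves = {2,4,6}. Remove smallest leaf 2, emit neighbor 5.
Step 3: leaves = {4,6}. Remove smallest leaf 4, emit neighbor 3.
Step 4: leaves = {3,6}. Remove smallest leaf 3, emit neighbor 5.
Done: 2 vertices remain (5, 6). Sequence = [6 5 3 5]

Answer: 6 5 3 5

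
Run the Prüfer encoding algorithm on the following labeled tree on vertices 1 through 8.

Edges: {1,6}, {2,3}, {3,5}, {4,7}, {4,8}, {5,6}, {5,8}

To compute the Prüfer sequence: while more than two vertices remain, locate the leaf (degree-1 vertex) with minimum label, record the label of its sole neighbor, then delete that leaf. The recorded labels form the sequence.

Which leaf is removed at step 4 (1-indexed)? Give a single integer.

Answer: 6

Derivation:
Step 1: current leaves = {1,2,7}. Remove leaf 1 (neighbor: 6).
Step 2: current leaves = {2,6,7}. Remove leaf 2 (neighbor: 3).
Step 3: current leaves = {3,6,7}. Remove leaf 3 (neighbor: 5).
Step 4: current leaves = {6,7}. Remove leaf 6 (neighbor: 5).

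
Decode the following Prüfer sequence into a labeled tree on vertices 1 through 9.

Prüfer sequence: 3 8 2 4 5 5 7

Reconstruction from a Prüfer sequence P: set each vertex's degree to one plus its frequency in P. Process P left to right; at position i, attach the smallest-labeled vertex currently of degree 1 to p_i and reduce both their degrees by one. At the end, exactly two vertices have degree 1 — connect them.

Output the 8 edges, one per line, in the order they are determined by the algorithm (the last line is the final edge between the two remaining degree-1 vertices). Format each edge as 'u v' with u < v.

Answer: 1 3
3 8
2 6
2 4
4 5
5 8
5 7
7 9

Derivation:
Initial degrees: {1:1, 2:2, 3:2, 4:2, 5:3, 6:1, 7:2, 8:2, 9:1}
Step 1: smallest deg-1 vertex = 1, p_1 = 3. Add edge {1,3}. Now deg[1]=0, deg[3]=1.
Step 2: smallest deg-1 vertex = 3, p_2 = 8. Add edge {3,8}. Now deg[3]=0, deg[8]=1.
Step 3: smallest deg-1 vertex = 6, p_3 = 2. Add edge {2,6}. Now deg[6]=0, deg[2]=1.
Step 4: smallest deg-1 vertex = 2, p_4 = 4. Add edge {2,4}. Now deg[2]=0, deg[4]=1.
Step 5: smallest deg-1 vertex = 4, p_5 = 5. Add edge {4,5}. Now deg[4]=0, deg[5]=2.
Step 6: smallest deg-1 vertex = 8, p_6 = 5. Add edge {5,8}. Now deg[8]=0, deg[5]=1.
Step 7: smallest deg-1 vertex = 5, p_7 = 7. Add edge {5,7}. Now deg[5]=0, deg[7]=1.
Final: two remaining deg-1 vertices are 7, 9. Add edge {7,9}.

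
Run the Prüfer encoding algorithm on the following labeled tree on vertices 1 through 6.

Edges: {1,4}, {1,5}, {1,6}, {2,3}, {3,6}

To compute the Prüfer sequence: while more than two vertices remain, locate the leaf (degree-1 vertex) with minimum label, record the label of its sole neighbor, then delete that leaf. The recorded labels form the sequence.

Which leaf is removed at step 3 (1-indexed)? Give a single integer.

Step 1: current leaves = {2,4,5}. Remove leaf 2 (neighbor: 3).
Step 2: current leaves = {3,4,5}. Remove leaf 3 (neighbor: 6).
Step 3: current leaves = {4,5,6}. Remove leaf 4 (neighbor: 1).

Answer: 4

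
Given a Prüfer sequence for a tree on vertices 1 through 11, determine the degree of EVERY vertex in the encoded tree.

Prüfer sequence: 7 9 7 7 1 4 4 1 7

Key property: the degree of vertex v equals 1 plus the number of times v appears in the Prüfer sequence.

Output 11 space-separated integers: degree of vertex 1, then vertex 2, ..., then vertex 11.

p_1 = 7: count[7] becomes 1
p_2 = 9: count[9] becomes 1
p_3 = 7: count[7] becomes 2
p_4 = 7: count[7] becomes 3
p_5 = 1: count[1] becomes 1
p_6 = 4: count[4] becomes 1
p_7 = 4: count[4] becomes 2
p_8 = 1: count[1] becomes 2
p_9 = 7: count[7] becomes 4
Degrees (1 + count): deg[1]=1+2=3, deg[2]=1+0=1, deg[3]=1+0=1, deg[4]=1+2=3, deg[5]=1+0=1, deg[6]=1+0=1, deg[7]=1+4=5, deg[8]=1+0=1, deg[9]=1+1=2, deg[10]=1+0=1, deg[11]=1+0=1

Answer: 3 1 1 3 1 1 5 1 2 1 1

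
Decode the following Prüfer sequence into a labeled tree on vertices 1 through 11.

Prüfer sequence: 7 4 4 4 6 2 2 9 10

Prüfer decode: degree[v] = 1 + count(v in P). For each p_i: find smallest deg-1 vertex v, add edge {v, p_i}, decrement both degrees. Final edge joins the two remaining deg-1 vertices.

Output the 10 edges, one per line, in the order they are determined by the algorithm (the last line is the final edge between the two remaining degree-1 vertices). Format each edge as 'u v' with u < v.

Initial degrees: {1:1, 2:3, 3:1, 4:4, 5:1, 6:2, 7:2, 8:1, 9:2, 10:2, 11:1}
Step 1: smallest deg-1 vertex = 1, p_1 = 7. Add edge {1,7}. Now deg[1]=0, deg[7]=1.
Step 2: smallest deg-1 vertex = 3, p_2 = 4. Add edge {3,4}. Now deg[3]=0, deg[4]=3.
Step 3: smallest deg-1 vertex = 5, p_3 = 4. Add edge {4,5}. Now deg[5]=0, deg[4]=2.
Step 4: smallest deg-1 vertex = 7, p_4 = 4. Add edge {4,7}. Now deg[7]=0, deg[4]=1.
Step 5: smallest deg-1 vertex = 4, p_5 = 6. Add edge {4,6}. Now deg[4]=0, deg[6]=1.
Step 6: smallest deg-1 vertex = 6, p_6 = 2. Add edge {2,6}. Now deg[6]=0, deg[2]=2.
Step 7: smallest deg-1 vertex = 8, p_7 = 2. Add edge {2,8}. Now deg[8]=0, deg[2]=1.
Step 8: smallest deg-1 vertex = 2, p_8 = 9. Add edge {2,9}. Now deg[2]=0, deg[9]=1.
Step 9: smallest deg-1 vertex = 9, p_9 = 10. Add edge {9,10}. Now deg[9]=0, deg[10]=1.
Final: two remaining deg-1 vertices are 10, 11. Add edge {10,11}.

Answer: 1 7
3 4
4 5
4 7
4 6
2 6
2 8
2 9
9 10
10 11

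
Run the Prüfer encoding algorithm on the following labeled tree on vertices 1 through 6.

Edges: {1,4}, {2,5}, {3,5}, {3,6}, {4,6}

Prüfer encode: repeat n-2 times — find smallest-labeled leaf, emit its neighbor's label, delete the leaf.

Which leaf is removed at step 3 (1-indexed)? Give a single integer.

Step 1: current leaves = {1,2}. Remove leaf 1 (neighbor: 4).
Step 2: current leaves = {2,4}. Remove leaf 2 (neighbor: 5).
Step 3: current leaves = {4,5}. Remove leaf 4 (neighbor: 6).

Answer: 4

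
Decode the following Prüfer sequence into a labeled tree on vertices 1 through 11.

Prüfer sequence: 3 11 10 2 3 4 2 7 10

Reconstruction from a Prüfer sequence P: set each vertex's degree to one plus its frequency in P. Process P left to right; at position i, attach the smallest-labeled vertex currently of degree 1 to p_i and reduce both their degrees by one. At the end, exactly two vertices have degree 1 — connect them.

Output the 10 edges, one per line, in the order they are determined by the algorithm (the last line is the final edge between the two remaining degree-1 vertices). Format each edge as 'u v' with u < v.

Answer: 1 3
5 11
6 10
2 8
3 9
3 4
2 4
2 7
7 10
10 11

Derivation:
Initial degrees: {1:1, 2:3, 3:3, 4:2, 5:1, 6:1, 7:2, 8:1, 9:1, 10:3, 11:2}
Step 1: smallest deg-1 vertex = 1, p_1 = 3. Add edge {1,3}. Now deg[1]=0, deg[3]=2.
Step 2: smallest deg-1 vertex = 5, p_2 = 11. Add edge {5,11}. Now deg[5]=0, deg[11]=1.
Step 3: smallest deg-1 vertex = 6, p_3 = 10. Add edge {6,10}. Now deg[6]=0, deg[10]=2.
Step 4: smallest deg-1 vertex = 8, p_4 = 2. Add edge {2,8}. Now deg[8]=0, deg[2]=2.
Step 5: smallest deg-1 vertex = 9, p_5 = 3. Add edge {3,9}. Now deg[9]=0, deg[3]=1.
Step 6: smallest deg-1 vertex = 3, p_6 = 4. Add edge {3,4}. Now deg[3]=0, deg[4]=1.
Step 7: smallest deg-1 vertex = 4, p_7 = 2. Add edge {2,4}. Now deg[4]=0, deg[2]=1.
Step 8: smallest deg-1 vertex = 2, p_8 = 7. Add edge {2,7}. Now deg[2]=0, deg[7]=1.
Step 9: smallest deg-1 vertex = 7, p_9 = 10. Add edge {7,10}. Now deg[7]=0, deg[10]=1.
Final: two remaining deg-1 vertices are 10, 11. Add edge {10,11}.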